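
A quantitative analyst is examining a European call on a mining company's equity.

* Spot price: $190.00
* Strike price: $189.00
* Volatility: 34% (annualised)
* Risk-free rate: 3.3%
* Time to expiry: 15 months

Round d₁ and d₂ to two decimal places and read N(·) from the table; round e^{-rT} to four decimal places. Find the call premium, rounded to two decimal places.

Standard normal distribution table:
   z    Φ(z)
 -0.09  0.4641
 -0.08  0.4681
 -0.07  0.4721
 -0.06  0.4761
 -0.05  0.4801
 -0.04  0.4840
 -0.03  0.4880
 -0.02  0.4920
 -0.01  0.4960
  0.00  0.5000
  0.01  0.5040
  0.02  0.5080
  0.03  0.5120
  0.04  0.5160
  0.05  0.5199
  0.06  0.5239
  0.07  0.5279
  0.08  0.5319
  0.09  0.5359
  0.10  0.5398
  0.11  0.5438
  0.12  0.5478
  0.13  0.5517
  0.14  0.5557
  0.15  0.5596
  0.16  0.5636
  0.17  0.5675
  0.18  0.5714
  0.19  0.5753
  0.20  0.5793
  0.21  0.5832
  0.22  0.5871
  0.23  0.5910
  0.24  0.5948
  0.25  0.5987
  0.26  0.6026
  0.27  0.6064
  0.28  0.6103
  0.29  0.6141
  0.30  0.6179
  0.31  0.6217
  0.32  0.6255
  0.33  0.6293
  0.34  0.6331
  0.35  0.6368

σ√T = 0.34·√1.25 = 0.3801
d₁ = [ln(190/189) + (0.033 + 0.34²/2)·1.25] / 0.3801 = [0.0053 + 0.1135] / 0.3801 = 0.3125 ≈ 0.31
d₂ = d₁ − σ√T = 0.3125 − 0.3801 = -0.0677 ≈ -0.07
exp(−rT) = exp(−0.033·1.25) = 0.9596
N(d₁) = N(0.31) = 0.6217;  N(d₂) = N(-0.07) = 0.4721
C = 190·0.6217 − 189·0.9596·0.4721 = 118.1230 − 85.6221 = 32.5009

$32.50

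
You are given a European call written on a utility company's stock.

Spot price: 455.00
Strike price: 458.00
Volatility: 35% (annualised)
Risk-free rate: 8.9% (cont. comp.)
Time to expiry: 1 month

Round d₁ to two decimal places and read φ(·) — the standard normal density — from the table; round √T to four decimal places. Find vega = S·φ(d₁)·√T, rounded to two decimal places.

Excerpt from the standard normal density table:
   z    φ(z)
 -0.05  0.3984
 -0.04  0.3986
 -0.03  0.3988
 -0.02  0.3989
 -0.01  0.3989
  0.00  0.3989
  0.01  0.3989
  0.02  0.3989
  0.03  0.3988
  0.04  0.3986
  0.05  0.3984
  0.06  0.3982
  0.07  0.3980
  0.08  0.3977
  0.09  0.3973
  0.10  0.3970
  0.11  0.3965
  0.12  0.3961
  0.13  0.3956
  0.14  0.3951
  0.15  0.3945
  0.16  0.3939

52.31

σ√T = 0.35 × 0.2887 = 0.1010
d₁ = [ln(455/458) + (0.089 + 0.35²/2)·0.08333] / 0.1010 = [-0.0066 + 0.0125] / 0.1010 = 0.0589 → 0.06
√T = √0.08333 = 0.2887
φ(d₁) = φ(0.06) = 0.3982
vega = S·φ(d₁)·√T = 455·0.3982·0.2887 = 52.3070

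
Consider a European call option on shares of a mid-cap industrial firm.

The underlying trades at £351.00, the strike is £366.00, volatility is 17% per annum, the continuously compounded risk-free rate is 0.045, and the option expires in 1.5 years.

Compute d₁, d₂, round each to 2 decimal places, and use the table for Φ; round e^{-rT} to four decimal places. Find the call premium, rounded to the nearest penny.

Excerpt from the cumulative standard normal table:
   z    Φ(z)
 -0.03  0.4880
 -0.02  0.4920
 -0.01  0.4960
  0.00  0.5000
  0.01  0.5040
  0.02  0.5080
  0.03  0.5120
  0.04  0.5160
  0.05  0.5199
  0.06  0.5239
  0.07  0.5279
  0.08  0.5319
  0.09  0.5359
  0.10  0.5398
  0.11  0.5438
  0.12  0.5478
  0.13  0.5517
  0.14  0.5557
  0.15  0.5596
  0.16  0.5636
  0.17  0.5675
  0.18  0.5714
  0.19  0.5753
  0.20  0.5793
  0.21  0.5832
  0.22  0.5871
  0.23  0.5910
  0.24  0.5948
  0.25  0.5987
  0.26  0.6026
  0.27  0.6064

£33.65

T = 1.5;  σ√T = 0.2082
d₁ = [ln(351/366) + (0.045 + ½·0.17²)·1.5] / (σ√T) = (-0.0418 + 0.0892) / 0.2082 = 0.2273 which rounds to 0.23
d₂ = 0.2273 − 0.2082 = 0.0191 which rounds to 0.02
exp(−rT) = exp(−0.045·1.5) = 0.9347
N(d₁) = N(0.23) = 0.5910;  N(d₂) = N(0.02) = 0.5080
C = 351·0.5910 − 366·0.9347·0.5080 = 207.4410 − 173.7869 = 33.6541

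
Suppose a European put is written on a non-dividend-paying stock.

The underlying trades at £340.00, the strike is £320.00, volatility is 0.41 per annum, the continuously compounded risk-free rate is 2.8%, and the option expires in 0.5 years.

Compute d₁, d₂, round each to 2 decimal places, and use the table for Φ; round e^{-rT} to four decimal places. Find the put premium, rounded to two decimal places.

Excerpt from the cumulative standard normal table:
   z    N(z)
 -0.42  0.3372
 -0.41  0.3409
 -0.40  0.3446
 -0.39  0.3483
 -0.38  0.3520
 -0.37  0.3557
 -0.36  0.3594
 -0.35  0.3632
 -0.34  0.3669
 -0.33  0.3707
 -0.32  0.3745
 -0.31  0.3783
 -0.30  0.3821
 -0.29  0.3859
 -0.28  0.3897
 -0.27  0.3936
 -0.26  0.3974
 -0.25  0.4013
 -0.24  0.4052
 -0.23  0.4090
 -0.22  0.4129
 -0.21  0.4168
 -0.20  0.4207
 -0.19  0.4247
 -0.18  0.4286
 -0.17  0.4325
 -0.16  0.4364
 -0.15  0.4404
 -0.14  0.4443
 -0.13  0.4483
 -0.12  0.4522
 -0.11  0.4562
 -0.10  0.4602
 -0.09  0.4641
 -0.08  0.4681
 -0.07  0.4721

T = 0.5;  σ√T = 0.2899
d₁ = [ln(340/320) + (0.028 + 0.41²/2)·0.5] / 0.2899 = [0.0606 + 0.0560] / 0.2899 = 0.4024 → 0.40
d₂ = d₁ − σ√T = 0.4024 − 0.2899 = 0.1124 → 0.11
e^(−rT) = e^(−0.028·0.5) = 0.9861
N(−d₂) = N(-0.11) = 0.4562;  N(−d₁) = N(-0.40) = 0.3446
P = 320·0.9861·0.4562 − 340·0.3446 = 143.9548 − 117.1640 = 26.7908

£26.79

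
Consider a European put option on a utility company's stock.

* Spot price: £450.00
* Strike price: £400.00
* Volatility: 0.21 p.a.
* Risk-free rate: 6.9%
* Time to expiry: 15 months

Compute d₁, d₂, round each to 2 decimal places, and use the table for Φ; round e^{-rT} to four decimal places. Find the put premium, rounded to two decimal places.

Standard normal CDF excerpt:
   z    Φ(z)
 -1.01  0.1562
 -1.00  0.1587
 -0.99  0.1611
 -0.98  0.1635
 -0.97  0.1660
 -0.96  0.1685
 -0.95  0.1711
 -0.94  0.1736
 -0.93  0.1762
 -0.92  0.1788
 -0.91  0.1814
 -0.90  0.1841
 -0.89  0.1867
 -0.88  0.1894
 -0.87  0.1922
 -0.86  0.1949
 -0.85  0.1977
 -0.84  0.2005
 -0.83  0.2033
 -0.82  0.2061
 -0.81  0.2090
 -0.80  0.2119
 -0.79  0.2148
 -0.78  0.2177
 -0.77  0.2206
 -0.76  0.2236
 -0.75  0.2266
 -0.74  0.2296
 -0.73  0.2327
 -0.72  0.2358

T = 1.25;  σ√T = 0.2348
d₁ = [ln(450/400) + (0.069 + ½·0.21²)·1.25] / (σ√T) = (0.1178 + 0.1138) / 0.2348 = 0.9864 ≈ 0.99
d₂ = 0.9864 − 0.2348 = 0.7516 ≈ 0.75
e^(−rT) = e^(−0.069·1.25) = 0.9174
P = 400·0.9174·N(-0.75) − 450·N(-0.99) = 400·0.9174·0.2266 − 450·0.1611 = 83.1531 − 72.4950 = 10.6581

£10.66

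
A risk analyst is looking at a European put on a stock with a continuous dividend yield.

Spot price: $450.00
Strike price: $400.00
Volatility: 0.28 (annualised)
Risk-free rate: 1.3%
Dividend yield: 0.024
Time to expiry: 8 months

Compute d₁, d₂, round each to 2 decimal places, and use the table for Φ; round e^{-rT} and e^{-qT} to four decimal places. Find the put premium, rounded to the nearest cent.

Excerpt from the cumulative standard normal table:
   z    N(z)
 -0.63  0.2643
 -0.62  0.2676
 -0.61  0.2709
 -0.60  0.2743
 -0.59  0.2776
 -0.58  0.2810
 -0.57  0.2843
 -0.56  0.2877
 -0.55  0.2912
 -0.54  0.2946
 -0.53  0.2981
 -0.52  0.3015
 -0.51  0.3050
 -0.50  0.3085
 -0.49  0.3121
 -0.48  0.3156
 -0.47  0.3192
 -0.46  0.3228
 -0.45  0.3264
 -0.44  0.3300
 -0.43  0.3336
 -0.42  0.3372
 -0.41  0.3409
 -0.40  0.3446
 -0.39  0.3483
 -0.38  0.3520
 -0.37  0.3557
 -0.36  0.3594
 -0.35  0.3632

T = 0.6667;  σ√T = 0.2286
d₁ = [ln(450/400) + (0.013 − 0.024 + ½·0.28²)·0.6667] / (σ√T) = (0.1178 + 0.0188) / 0.2286 = 0.5974 which rounds to 0.60
d₂ = 0.5974 − 0.2286 = 0.3688 which rounds to 0.37
e^(−qT) = e^(−0.024·0.6667) = 0.9841;  e^(−rT) = e^(−0.013·0.6667) = 0.9914
N(−d₂) = N(-0.37) = 0.3557;  N(−d₁) = N(-0.60) = 0.2743
P = 400·0.9914·0.3557 − 450·0.9841·0.2743 = 141.0564 − 121.4724 = 19.5840

$19.58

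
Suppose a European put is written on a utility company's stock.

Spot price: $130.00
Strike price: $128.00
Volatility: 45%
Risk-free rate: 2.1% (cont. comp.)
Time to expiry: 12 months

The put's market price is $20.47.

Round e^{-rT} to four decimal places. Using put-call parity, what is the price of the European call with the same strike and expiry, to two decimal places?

exp(−rT) = exp(−0.021·1) = 0.9792
Put-call parity: C − P = S − K·e^(−rT) = 130 − 128·0.9792 = 130 − 125.3376 = 4.6624
C = P + (C − P) = 20.47 + (4.6624) = 25.1324

$25.13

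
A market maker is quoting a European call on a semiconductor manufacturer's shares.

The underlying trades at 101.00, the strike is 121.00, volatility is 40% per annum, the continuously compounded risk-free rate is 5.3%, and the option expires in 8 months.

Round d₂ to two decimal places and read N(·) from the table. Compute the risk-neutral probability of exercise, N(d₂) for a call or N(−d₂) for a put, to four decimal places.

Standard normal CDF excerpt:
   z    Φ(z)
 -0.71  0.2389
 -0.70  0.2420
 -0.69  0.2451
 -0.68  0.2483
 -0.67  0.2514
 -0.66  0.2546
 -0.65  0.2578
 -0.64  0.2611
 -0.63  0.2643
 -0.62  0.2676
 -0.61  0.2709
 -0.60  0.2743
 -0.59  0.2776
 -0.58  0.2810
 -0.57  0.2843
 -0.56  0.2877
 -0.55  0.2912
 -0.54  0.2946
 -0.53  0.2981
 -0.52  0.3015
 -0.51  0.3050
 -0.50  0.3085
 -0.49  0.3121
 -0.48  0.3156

T = 0.6667;  σ√T = 0.3266
ln(S/K) + (r + σ²/2)T = ln(101/121) + (0.053 + 0.4²/2)·0.6667 = -0.1807 + 0.0887 = -0.0920
d₁ = -0.0920 / 0.3266 = -0.2817 ⇒ -0.28
d₂ = d₁ − σ√T = -0.2817 − 0.3266 = -0.6083 ⇒ -0.61
Pr(exercise) under Q = N(d₂) = 0.2709

0.2709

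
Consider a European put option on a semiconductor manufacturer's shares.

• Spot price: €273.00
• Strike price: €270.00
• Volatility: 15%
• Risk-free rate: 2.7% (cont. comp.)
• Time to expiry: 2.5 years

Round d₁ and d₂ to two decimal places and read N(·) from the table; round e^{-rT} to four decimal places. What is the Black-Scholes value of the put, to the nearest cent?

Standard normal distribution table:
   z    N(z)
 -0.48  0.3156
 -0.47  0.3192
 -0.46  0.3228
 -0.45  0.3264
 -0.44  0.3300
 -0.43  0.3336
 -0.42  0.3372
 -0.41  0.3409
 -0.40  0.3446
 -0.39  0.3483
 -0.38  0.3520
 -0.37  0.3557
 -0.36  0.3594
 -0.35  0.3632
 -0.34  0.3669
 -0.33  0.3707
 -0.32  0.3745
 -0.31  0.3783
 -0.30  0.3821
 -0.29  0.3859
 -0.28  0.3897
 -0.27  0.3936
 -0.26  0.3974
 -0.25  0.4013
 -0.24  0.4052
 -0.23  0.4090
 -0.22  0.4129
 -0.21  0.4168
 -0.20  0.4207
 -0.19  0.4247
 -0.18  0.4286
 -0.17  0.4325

€16.08

σ√T = 0.15·√2.5 = 0.2372
d₁ = [ln(273/270) + (0.027 + ½·0.15²)·2.5] / (σ√T) = (0.0110 + 0.0956) / 0.2372 = 0.4498 ≈ 0.45
d₂ = 0.4498 − 0.2372 = 0.2126 ≈ 0.21
e^(−rT) = e^(−0.027·2.5) = 0.9347
N(−d₂) = N(-0.21) = 0.4168;  N(−d₁) = N(-0.45) = 0.3264
P = 270·0.9347·0.4168 − 273·0.3264 = 105.1874 − 89.1072 = 16.0802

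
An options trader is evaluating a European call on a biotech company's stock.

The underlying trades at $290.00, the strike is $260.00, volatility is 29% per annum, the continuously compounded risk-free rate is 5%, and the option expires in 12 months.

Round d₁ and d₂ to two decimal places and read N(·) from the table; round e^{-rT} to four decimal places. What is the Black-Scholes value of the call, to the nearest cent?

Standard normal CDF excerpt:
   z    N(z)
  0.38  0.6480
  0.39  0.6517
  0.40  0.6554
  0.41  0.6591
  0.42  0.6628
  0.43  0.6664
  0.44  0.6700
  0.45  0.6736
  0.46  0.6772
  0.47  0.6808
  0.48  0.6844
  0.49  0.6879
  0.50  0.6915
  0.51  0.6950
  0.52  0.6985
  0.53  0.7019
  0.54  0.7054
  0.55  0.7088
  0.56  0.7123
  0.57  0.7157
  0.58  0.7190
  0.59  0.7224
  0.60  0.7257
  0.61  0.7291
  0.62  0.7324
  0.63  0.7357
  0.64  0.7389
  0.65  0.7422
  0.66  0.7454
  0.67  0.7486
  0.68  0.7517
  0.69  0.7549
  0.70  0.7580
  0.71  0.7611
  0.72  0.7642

$56.83

σ√T = 0.29 × 1.0000 = 0.2900
d₁ = [ln(290/260) + (0.05 + ½·0.29²)·1] / (σ√T) = (0.1092 + 0.0920) / 0.2900 = 0.6940 ⇒ 0.69
d₂ = 0.6940 − 0.2900 = 0.4040 ⇒ 0.40
exp(−rT) = exp(−0.05·1) = 0.9512
N(d₁) = N(0.69) = 0.7549;  N(d₂) = N(0.40) = 0.6554
C = 290·0.7549 − 260·0.9512·0.6554 = 218.9210 − 162.0883 = 56.8327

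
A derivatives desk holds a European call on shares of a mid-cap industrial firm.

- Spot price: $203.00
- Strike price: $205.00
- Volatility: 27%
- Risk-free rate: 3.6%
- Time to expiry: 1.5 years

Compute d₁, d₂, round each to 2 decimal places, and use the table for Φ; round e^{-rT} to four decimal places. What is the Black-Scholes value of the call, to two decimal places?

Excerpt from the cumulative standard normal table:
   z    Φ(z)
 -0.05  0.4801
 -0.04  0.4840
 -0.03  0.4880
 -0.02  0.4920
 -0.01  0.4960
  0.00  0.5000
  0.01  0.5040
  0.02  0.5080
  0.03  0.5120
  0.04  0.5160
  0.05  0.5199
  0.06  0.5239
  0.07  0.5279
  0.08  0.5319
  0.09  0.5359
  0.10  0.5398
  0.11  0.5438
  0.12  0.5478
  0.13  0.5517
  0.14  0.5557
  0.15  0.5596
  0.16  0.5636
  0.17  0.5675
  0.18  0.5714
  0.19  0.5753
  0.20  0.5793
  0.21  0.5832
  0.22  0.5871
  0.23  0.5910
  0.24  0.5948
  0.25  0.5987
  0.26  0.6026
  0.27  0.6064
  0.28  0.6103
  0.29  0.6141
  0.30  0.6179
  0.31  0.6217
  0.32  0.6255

$30.66

T = 1.5;  σ√T = 0.3307
d₁ = [ln(203/205) + (0.036 + 0.27²/2)·1.5] / 0.3307 = [-0.0098 + 0.1087] / 0.3307 = 0.2990 → 0.30
d₂ = d₁ − σ√T = 0.2990 − 0.3307 = -0.0317 → -0.03
e^(−rT) = e^(−0.036·1.5) = 0.9474
C = 203·N(0.30) − 205·0.9474·N(-0.03) = 203·0.6179 − 205·0.9474·0.4880 = 125.4337 − 94.7779 = 30.6558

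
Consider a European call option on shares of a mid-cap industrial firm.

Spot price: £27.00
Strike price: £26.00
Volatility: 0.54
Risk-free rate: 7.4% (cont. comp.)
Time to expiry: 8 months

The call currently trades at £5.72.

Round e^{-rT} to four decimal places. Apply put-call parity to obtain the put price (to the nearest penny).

e^(−rT) = e^(−0.074·0.6667) = 0.9519
Put-call parity: C − P = S − K·e^(−rT) = 27 − 26·0.9519 = 27 − 24.7494 = 2.2506
P = C − (C − P) = 5.72 − (2.2506) = 3.4694

£3.47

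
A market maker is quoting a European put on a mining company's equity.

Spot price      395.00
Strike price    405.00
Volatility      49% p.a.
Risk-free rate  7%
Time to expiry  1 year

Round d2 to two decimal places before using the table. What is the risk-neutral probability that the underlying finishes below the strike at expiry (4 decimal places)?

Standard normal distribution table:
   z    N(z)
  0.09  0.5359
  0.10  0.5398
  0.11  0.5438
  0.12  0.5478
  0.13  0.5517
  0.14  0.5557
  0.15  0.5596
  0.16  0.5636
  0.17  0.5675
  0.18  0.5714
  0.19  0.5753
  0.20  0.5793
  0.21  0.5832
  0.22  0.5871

σ√T = 0.49·√1 = 0.4900
ln(S/K) + (r + σ²/2)T = ln(395/405) + (0.07 + 0.49²/2)·1 = -0.0250 + 0.1900 = 0.1650
d₁ = 0.1650 / 0.4900 = 0.3368 ≈ 0.34
d₂ = d₁ − σ√T = 0.3368 − 0.4900 = -0.1532 ≈ -0.15
Pr(exercise) under Q = N(−d₂) = N(0.15) = 0.5596

0.5596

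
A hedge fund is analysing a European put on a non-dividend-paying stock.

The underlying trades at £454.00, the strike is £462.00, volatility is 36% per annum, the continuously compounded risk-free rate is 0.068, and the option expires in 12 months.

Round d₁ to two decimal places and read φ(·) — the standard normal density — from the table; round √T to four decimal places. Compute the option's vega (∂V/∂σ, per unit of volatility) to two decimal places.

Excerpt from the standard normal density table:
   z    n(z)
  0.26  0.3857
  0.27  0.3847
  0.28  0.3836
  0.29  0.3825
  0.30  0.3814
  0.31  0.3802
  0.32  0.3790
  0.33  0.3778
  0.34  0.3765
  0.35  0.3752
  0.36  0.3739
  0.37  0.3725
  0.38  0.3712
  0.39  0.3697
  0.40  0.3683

σ√T = 0.36 × 1.0000 = 0.3600
ln(S/K) + (r + σ²/2)T = ln(454/462) + (0.068 + 0.36²/2)·1 = -0.0175 + 0.1328 = 0.1153
d₁ = 0.1153 / 0.3600 = 0.3204 ⇒ 0.32
√T = √1 = 1.0000
φ(d₁) = φ(0.32) = 0.3790
vega = S·φ(d₁)·√T = 454·0.3790·1.0000 = 172.0660
(Call and put vega coincide under Black-Scholes.)

172.07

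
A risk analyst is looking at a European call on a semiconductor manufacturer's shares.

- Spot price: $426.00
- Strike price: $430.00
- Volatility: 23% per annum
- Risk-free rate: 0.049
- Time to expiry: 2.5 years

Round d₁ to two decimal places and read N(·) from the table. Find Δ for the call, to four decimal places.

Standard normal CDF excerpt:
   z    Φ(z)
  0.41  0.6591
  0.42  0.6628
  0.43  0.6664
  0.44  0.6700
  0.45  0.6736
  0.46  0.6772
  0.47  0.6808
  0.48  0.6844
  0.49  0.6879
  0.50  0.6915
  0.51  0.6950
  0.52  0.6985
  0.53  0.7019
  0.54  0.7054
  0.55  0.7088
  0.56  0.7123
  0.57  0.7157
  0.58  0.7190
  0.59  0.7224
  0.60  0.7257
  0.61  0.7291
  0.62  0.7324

0.6879

σ√T = 0.23 × 1.5811 = 0.3637
ln(S/K) + (r + σ²/2)T = ln(426/430) + (0.049 + 0.23²/2)·2.5 = -0.0093 + 0.1886 = 0.1793
d₁ = 0.1793 / 0.3637 = 0.4930 ≈ 0.49
N(d₁) = N(0.49) = 0.6879
Δ_call = N(d₁) = 0.6879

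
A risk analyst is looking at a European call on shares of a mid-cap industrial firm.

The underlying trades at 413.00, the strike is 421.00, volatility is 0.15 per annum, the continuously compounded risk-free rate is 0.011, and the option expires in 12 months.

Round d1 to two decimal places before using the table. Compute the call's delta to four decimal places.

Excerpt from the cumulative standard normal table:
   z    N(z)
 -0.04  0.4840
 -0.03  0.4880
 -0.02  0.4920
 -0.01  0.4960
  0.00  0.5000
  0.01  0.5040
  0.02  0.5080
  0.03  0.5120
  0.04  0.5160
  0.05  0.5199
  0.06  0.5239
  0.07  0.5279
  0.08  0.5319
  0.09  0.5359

T = 1;  σ√T = 0.1500
d₁ = [ln(413/421) + (0.011 + 0.15²/2)·1] / 0.1500 = [-0.0192 + 0.0222] / 0.1500 = 0.0204 → 0.02
N(d₁) = N(0.02) = 0.5080
Δ_call = N(d₁) = 0.5080

0.5080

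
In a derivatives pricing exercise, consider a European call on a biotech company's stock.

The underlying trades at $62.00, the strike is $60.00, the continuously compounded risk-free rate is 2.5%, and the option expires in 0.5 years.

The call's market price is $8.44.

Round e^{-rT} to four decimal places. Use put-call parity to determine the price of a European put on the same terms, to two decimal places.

$5.70

e^(−rT) = e^(−0.025·0.5) = 0.9876
Put-call parity: C − P = S − K·e^(−rT) = 62 − 60·0.9876 = 62 − 59.2560 = 2.7440
P = C − (C − P) = 8.44 − (2.7440) = 5.6960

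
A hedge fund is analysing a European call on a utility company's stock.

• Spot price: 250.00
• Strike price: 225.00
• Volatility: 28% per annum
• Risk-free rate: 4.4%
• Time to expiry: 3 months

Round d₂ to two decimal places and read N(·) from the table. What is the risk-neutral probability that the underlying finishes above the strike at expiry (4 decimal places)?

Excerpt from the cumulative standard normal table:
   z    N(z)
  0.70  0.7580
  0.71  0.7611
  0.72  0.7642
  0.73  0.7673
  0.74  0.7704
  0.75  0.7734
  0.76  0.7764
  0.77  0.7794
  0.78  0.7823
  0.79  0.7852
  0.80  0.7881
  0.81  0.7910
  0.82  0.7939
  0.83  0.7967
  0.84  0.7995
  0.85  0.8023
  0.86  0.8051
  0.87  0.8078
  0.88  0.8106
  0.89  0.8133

σ√T = 0.28·√0.25 = 0.1400
d₁ = [ln(250/225) + (0.044 + 0.28²/2)·0.25] / 0.1400 = [0.1054 + 0.0208] / 0.1400 = 0.9011 which rounds to 0.90
d₂ = d₁ − σ√T = 0.9011 − 0.1400 = 0.7611 which rounds to 0.76
Risk-neutral Pr[S_T > K] = N(d₂) = N(0.76) = 0.7764

0.7764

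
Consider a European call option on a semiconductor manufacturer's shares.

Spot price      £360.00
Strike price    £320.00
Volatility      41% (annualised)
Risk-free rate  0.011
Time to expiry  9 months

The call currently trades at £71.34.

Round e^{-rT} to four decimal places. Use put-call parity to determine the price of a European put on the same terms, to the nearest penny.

e^(−rT) = e^(−0.011·0.75) = 0.9918
Put-call parity: C − P = S − K·e^(−rT) = 360 − 320·0.9918 = 360 − 317.3760 = 42.6240
P = C − (C − P) = 71.34 − (42.6240) = 28.7160

£28.72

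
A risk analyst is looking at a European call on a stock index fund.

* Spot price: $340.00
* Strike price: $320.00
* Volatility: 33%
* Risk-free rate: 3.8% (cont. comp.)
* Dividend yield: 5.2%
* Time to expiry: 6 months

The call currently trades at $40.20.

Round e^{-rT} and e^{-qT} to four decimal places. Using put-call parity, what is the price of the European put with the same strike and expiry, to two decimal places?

exp(−qT) = exp(−0.052·0.5) = 0.9743;  exp(−rT) = exp(−0.038·0.5) = 0.9812
Put-call parity: C − P = S·e^(−qT) − K·e^(−rT) = 340·0.9743 − 320·0.9812 = 331.2620 − 313.9840 = 17.2780
P = C − (C − P) = 40.20 − (17.2780) = 22.9220

$22.92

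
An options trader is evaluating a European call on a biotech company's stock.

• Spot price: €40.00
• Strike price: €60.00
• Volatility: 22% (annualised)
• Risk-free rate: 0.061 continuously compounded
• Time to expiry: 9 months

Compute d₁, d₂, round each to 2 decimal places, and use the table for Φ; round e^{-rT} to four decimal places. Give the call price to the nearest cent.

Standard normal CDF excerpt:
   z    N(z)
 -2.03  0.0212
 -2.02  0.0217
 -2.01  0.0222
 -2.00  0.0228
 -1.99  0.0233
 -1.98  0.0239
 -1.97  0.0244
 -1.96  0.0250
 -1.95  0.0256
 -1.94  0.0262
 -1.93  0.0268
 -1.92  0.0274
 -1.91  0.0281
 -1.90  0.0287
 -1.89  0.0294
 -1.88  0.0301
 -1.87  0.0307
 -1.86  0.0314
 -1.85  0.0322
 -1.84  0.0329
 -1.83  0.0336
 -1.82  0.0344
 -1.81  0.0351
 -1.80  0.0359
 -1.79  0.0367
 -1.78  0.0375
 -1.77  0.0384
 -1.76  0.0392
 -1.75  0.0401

€0.10

σ√T = 0.22·√0.75 = 0.1905
d₁ = [ln(40/60) + (0.061 + ½·0.22²)·0.75] / (σ√T) = (-0.4055 + 0.0639) / 0.1905 = -1.7928 ⇒ -1.79
d₂ = -1.7928 − 0.1905 = -1.9833 ⇒ -1.98
e^(−rT) = e^(−0.061·0.75) = 0.9553
C = 40·N(-1.79) − 60·0.9553·N(-1.98) = 40·0.0367 − 60·0.9553·0.0239 = 1.4680 − 1.3699 = 0.0981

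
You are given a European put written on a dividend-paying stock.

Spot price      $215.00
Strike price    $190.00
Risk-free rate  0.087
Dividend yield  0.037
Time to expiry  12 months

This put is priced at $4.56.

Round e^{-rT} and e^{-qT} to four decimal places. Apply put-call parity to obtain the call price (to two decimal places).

$37.58

exp(−qT) = exp(−0.037·1) = 0.9637;  exp(−rT) = exp(−0.087·1) = 0.9167
Put-call parity: C − P = S·e^(−qT) − K·e^(−rT) = 215·0.9637 − 190·0.9167 = 207.1955 − 174.1730 = 33.0225
C = P + (C − P) = 4.56 + (33.0225) = 37.5825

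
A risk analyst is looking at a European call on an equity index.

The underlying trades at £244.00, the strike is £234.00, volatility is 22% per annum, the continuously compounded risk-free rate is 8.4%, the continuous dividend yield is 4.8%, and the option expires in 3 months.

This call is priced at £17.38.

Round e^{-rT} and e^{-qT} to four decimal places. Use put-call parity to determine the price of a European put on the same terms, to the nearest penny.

£5.42

exp(−qT) = exp(−0.048·0.25) = 0.9881;  exp(−rT) = exp(−0.084·0.25) = 0.9792
Put-call parity: C − P = S·e^(−qT) − K·e^(−rT) = 244·0.9881 − 234·0.9792 = 241.0964 − 229.1328 = 11.9636
P = C − (C − P) = 17.38 − (11.9636) = 5.4164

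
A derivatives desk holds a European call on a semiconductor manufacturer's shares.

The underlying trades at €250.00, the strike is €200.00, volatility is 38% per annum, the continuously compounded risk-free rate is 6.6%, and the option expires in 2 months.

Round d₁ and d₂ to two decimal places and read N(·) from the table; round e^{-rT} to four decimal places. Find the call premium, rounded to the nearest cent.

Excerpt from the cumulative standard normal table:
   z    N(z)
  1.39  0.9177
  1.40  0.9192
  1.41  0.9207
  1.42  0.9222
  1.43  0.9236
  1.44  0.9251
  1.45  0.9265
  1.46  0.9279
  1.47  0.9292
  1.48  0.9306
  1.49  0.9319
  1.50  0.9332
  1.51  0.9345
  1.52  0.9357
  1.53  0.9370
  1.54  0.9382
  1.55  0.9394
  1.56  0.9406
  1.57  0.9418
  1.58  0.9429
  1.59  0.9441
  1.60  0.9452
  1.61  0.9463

T = 0.1667;  σ√T = 0.1551
d₁ = [ln(250/200) + (0.066 + ½·0.38²)·0.1667] / (σ√T) = (0.2231 + 0.0230) / 0.1551 = 1.5869 ⇒ 1.59
d₂ = 1.5869 − 0.1551 = 1.4317 ⇒ 1.43
e^(−rT) = e^(−0.066·0.1667) = 0.9891
N(d₁) = N(1.59) = 0.9441;  N(d₂) = N(1.43) = 0.9236
C = 250·0.9441 − 200·0.9891·0.9236 = 236.0250 − 182.7066 = 53.3184

€53.32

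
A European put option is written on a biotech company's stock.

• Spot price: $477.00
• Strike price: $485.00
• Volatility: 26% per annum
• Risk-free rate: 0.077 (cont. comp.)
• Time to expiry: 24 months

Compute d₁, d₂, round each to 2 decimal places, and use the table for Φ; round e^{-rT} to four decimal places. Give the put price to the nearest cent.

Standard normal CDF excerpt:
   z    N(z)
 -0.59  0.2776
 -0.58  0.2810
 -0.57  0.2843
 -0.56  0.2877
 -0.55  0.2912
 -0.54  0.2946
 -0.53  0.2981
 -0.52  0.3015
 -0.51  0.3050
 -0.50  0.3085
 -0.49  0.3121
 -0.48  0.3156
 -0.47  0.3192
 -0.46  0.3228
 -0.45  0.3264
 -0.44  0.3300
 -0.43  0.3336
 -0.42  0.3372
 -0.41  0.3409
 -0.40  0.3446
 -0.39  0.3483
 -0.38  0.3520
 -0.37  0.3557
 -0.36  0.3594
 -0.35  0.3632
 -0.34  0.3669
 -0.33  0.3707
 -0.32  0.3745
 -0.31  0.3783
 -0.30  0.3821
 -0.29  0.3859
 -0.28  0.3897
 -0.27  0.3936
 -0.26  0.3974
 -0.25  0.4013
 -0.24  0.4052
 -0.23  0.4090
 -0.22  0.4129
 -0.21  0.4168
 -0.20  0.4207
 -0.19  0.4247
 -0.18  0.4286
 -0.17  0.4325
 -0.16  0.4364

σ√T = 0.26 × 1.4142 = 0.3677
d₁ = [ln(477/485) + (0.077 + 0.26²/2)·2] / 0.3677 = [-0.0166 + 0.2216] / 0.3677 = 0.5574 ⇒ 0.56
d₂ = d₁ − σ√T = 0.5574 − 0.3677 = 0.1897 ⇒ 0.19
exp(−rT) = exp(−0.077·2) = 0.8573
N(−d₂) = N(-0.19) = 0.4247;  N(−d₁) = N(-0.56) = 0.2877
P = 485·0.8573·0.4247 − 477·0.2877 = 176.5862 − 137.2329 = 39.3533

$39.35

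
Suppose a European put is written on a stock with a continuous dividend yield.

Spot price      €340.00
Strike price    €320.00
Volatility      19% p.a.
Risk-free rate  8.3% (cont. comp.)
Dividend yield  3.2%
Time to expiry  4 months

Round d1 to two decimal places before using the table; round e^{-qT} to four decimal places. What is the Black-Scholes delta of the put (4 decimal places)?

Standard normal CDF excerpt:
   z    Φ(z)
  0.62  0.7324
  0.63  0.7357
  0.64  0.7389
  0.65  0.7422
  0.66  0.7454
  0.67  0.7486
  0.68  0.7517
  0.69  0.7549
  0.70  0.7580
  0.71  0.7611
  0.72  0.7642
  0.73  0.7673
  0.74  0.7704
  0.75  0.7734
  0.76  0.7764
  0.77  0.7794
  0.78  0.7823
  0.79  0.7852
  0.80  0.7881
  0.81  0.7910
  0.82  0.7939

σ√T = 0.19·√0.3333 = 0.1097
d₁ = [ln(340/320) + (0.083 − 0.032 + 0.19²/2)·0.3333] / 0.1097 = [0.0606 + 0.0230] / 0.1097 = 0.7625 ≈ 0.76
N(d₁) = N(0.76) = 0.7764
Δ_put = e^(−qT)·(N(d₁) − 1) = 0.9894·(0.7764 − 1) = -0.2212

-0.2212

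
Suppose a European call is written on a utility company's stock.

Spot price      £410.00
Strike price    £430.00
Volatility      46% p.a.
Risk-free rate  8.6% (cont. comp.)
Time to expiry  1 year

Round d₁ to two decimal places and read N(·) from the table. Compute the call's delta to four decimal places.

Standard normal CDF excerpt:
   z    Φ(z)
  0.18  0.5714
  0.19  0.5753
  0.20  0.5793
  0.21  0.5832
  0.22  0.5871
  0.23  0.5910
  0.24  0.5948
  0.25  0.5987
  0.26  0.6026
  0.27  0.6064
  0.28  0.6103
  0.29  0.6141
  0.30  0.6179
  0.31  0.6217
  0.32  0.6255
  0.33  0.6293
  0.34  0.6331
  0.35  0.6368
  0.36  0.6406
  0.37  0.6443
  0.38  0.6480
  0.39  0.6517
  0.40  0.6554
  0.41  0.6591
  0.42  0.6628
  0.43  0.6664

0.6217

σ√T = 0.46·√1 = 0.4600
ln(S/K) + (r + σ²/2)T = ln(410/430) + (0.086 + 0.46²/2)·1 = -0.0476 + 0.1918 = 0.1442
d₁ = 0.1442 / 0.4600 = 0.3134 → 0.31
N(d₁) = N(0.31) = 0.6217
Δ_call = N(d₁) = 0.6217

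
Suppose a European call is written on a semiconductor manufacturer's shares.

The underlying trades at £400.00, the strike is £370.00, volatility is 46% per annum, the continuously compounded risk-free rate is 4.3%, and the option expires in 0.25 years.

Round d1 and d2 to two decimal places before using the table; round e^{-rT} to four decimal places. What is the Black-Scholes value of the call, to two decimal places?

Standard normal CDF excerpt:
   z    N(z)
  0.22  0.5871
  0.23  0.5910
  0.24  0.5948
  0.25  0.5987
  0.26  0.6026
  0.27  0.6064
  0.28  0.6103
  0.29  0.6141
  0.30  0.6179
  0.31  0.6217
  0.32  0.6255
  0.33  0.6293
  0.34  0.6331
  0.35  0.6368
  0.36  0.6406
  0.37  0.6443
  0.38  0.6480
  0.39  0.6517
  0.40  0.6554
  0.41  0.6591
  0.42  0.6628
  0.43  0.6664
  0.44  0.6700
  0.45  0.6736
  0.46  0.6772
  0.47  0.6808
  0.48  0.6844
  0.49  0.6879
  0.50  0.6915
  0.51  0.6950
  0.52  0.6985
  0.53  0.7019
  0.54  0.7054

£54.63

T = 0.25;  σ√T = 0.2300
d₁ = [ln(400/370) + (0.043 + ½·0.46²)·0.25] / (σ√T) = (0.0780 + 0.0372) / 0.2300 = 0.5007 ≈ 0.50
d₂ = 0.5007 − 0.2300 = 0.2707 ≈ 0.27
e^(−rT) = e^(−0.043·0.25) = 0.9893
N(d₁) = N(0.50) = 0.6915;  N(d₂) = N(0.27) = 0.6064
C = 400·0.6915 − 370·0.9893·0.6064 = 276.6000 − 221.9673 = 54.6327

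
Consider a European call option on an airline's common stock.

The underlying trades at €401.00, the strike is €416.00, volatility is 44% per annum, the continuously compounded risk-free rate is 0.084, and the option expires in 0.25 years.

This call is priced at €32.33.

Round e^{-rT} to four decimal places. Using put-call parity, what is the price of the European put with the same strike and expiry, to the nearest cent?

€38.68

e^(−rT) = e^(−0.084·0.25) = 0.9792
Put-call parity: C − P = S − K·e^(−rT) = 401 − 416·0.9792 = 401 − 407.3472 = -6.3472
P = C − (C − P) = 32.33 − (-6.3472) = 38.6772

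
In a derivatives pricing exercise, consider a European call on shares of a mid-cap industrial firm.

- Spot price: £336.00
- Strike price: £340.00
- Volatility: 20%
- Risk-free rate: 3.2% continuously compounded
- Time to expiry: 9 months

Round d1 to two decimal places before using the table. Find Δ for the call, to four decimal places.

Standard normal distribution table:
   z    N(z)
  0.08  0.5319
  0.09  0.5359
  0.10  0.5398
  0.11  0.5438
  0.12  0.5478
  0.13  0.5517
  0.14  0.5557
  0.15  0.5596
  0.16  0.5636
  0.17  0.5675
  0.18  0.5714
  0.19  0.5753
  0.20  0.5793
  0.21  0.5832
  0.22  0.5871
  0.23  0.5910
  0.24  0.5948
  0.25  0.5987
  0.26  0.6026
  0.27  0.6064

0.5636

σ√T = 0.2 × 0.8660 = 0.1732
d₁ = [ln(336/340) + (0.032 + ½·0.2²)·0.75] / (σ√T) = (-0.0118 + 0.0390) / 0.1732 = 0.1568 which rounds to 0.16
N(d₁) = N(0.16) = 0.5636
Δ_call = N(d₁) = 0.5636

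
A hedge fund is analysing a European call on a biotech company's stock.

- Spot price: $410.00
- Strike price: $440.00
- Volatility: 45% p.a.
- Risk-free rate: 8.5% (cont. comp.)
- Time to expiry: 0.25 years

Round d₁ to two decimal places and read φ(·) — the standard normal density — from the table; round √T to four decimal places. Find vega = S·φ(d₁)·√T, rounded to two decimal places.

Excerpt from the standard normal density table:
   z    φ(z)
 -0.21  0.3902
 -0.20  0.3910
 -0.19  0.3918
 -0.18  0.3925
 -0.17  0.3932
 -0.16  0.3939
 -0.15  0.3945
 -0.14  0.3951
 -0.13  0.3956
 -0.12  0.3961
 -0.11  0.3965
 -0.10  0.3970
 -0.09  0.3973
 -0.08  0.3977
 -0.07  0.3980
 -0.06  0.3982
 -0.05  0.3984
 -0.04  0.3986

81.28

σ√T = 0.45·√0.25 = 0.2250
d₁ = [ln(410/440) + (0.085 + ½·0.45²)·0.25] / (σ√T) = (-0.0706 + 0.0466) / 0.2250 = -0.1069 → -0.11
√T = √0.25 = 0.5000
φ(d₁) = φ(-0.11) = 0.3965
vega = S·φ(d₁)·√T = 410·0.3965·0.5000 = 81.2825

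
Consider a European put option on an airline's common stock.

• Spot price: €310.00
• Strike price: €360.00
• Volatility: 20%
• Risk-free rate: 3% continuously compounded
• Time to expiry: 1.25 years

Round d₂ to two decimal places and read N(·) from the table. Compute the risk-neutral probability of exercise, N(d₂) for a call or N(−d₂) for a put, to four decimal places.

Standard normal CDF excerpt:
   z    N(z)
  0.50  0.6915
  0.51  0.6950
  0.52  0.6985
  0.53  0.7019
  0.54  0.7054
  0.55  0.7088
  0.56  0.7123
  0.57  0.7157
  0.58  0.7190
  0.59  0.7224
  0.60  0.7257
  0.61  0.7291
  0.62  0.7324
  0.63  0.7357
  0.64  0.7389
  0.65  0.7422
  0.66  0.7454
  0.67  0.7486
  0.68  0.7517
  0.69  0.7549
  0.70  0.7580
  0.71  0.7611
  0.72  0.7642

0.7291

σ√T = 0.2·√1.25 = 0.2236
d₁ = [ln(310/360) + (0.03 + ½·0.2²)·1.25] / (σ√T) = (-0.1495 + 0.0625) / 0.2236 = -0.3892 ≈ -0.39
d₂ = -0.3892 − 0.2236 = -0.6128 ≈ -0.61
Risk-neutral Pr[S_T < K] = N(−d₂) = N(0.61) = 0.7291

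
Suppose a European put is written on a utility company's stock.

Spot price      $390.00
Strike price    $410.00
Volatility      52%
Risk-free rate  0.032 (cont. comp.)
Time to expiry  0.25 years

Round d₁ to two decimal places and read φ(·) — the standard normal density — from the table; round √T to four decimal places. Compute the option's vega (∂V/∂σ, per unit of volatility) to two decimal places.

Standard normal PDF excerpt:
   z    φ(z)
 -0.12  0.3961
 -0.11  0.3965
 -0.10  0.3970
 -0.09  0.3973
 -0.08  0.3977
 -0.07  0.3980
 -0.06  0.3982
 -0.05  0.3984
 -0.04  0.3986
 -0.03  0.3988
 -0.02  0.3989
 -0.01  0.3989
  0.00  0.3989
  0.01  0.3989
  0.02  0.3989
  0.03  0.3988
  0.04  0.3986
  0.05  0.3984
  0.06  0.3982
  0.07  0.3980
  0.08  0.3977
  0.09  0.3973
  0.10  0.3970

σ√T = 0.52 × 0.5000 = 0.2600
d₁ = [ln(390/410) + (0.032 + 0.52²/2)·0.25] / 0.2600 = [-0.0500 + 0.0418] / 0.2600 = -0.0316 which rounds to -0.03
√T = √0.25 = 0.5000
φ(d₁) = φ(-0.03) = 0.3988
vega = S·φ(d₁)·√T = 390·0.3988·0.5000 = 77.7660

77.77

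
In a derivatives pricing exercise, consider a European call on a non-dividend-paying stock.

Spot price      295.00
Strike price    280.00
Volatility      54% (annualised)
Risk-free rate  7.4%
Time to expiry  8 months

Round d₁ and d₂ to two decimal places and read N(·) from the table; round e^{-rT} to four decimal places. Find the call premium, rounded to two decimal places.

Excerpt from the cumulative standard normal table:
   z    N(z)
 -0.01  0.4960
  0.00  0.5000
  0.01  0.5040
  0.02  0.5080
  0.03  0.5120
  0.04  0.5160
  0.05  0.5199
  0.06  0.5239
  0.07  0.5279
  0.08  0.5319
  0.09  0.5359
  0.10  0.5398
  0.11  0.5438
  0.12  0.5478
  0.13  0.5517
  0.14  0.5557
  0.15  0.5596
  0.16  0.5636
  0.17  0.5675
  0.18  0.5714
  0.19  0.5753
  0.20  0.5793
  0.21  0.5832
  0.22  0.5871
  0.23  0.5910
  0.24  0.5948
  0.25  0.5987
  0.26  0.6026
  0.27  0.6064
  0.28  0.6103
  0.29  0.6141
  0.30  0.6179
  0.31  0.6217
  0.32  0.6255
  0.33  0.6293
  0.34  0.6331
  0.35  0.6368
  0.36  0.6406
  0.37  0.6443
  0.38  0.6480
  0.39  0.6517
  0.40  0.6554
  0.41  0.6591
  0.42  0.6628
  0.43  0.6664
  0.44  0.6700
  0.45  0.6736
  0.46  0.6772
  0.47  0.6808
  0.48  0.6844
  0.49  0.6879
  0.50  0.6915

64.38

σ√T = 0.54 × 0.8165 = 0.4409
d₁ = [ln(295/280) + (0.074 + 0.54²/2)·0.6667] / 0.4409 = [0.0522 + 0.1465] / 0.4409 = 0.4507 ⇒ 0.45
d₂ = d₁ − σ√T = 0.4507 − 0.4409 = 0.0098 ⇒ 0.01
exp(−rT) = exp(−0.074·0.6667) = 0.9519
N(d₁) = N(0.45) = 0.6736;  N(d₂) = N(0.01) = 0.5040
C = 295·0.6736 − 280·0.9519·0.5040 = 198.7120 − 134.3321 = 64.3799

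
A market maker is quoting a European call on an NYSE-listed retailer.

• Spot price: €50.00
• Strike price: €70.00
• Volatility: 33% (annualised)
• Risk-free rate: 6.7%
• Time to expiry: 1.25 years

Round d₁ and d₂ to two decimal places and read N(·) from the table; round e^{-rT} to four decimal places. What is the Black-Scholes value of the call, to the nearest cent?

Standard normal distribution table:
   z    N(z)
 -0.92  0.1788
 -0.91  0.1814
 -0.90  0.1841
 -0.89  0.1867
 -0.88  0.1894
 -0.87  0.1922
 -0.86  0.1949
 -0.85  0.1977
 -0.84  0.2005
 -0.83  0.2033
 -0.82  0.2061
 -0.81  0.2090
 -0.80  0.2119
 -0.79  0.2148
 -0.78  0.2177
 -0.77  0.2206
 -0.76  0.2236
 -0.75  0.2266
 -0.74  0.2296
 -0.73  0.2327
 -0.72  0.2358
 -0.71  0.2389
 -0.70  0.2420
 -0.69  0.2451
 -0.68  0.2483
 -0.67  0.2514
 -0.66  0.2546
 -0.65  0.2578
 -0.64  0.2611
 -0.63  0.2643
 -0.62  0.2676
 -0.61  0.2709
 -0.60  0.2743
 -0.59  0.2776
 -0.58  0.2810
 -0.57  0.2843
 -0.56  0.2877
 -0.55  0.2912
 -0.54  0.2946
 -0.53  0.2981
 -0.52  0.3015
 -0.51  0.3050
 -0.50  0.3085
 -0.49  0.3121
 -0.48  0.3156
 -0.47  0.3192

€3.05

σ√T = 0.33·√1.25 = 0.3690
ln(S/K) + (r + σ²/2)T = ln(50/70) + (0.067 + 0.33²/2)·1.25 = -0.3365 + 0.1518 = -0.1847
d₁ = -0.1847 / 0.3690 = -0.5005 which rounds to -0.50
d₂ = d₁ − σ√T = -0.5005 − 0.3690 = -0.8695 which rounds to -0.87
exp(−rT) = exp(−0.067·1.25) = 0.9197
C = 50·N(-0.50) − 70·0.9197·N(-0.87) = 50·0.3085 − 70·0.9197·0.1922 = 15.4250 − 12.3736 = 3.0514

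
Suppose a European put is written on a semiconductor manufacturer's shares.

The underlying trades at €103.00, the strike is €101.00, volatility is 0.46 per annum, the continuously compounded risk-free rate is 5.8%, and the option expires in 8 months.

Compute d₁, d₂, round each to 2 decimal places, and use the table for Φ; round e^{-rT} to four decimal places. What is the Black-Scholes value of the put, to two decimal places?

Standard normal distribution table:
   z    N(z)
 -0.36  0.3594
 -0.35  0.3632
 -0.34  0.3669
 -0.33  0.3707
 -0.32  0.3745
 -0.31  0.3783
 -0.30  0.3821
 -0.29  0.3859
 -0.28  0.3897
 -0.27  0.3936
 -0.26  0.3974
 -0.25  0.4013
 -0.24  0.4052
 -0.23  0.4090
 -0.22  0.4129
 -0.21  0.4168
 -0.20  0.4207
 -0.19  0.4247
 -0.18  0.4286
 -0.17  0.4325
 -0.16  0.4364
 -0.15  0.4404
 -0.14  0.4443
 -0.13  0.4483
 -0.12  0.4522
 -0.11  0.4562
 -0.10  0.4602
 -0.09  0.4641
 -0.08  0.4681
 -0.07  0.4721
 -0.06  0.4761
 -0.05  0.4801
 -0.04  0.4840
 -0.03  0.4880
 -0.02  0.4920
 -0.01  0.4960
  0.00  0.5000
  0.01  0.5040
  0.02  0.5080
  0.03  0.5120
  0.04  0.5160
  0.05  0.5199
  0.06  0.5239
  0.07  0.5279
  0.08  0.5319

σ√T = 0.46·√0.6667 = 0.3756
d₁ = [ln(103/101) + (0.058 + 0.46²/2)·0.6667] / 0.3756 = [0.0196 + 0.1092] / 0.3756 = 0.3430 ≈ 0.34
d₂ = d₁ − σ√T = 0.3430 − 0.3756 = -0.0326 ≈ -0.03
e^(−rT) = e^(−0.058·0.6667) = 0.9621
N(−d₂) = N(0.03) = 0.5120;  N(−d₁) = N(-0.34) = 0.3669
P = 101·0.9621·0.5120 − 103·0.3669 = 49.7521 − 37.7907 = 11.9614

€11.96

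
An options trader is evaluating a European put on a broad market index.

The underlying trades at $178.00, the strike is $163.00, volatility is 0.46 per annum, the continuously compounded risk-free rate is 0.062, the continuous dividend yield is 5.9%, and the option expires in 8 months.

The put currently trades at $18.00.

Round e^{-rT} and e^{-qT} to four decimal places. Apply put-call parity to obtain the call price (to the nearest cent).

exp(−qT) = exp(−0.059·0.6667) = 0.9614;  exp(−rT) = exp(−0.062·0.6667) = 0.9595
Put-call parity: C − P = S·e^(−qT) − K·e^(−rT) = 178·0.9614 − 163·0.9595 = 171.1292 − 156.3985 = 14.7307
C = P + (C − P) = 18.00 + (14.7307) = 32.7307

$32.73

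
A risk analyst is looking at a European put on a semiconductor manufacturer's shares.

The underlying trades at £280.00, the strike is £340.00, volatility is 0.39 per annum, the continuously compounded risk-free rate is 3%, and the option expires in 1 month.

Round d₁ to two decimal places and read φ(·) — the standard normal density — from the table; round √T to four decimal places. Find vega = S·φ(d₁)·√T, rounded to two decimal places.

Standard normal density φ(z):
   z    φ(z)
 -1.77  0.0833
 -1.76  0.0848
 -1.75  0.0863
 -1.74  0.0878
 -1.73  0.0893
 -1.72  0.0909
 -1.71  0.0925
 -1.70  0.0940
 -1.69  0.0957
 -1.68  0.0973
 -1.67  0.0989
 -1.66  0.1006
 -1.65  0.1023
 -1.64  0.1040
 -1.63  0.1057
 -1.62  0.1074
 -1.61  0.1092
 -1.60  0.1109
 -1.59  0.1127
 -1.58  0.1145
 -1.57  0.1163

σ√T = 0.39 × 0.2887 = 0.1126
d₁ = [ln(280/340) + (0.03 + 0.39²/2)·0.08333] / 0.1126 = [-0.1942 + 0.0088] / 0.1126 = -1.6461 which rounds to -1.65
√T = √0.08333 = 0.2887
φ(d₁) = φ(-1.65) = 0.1023
vega = S·φ(d₁)·√T = 280·0.1023·0.2887 = 8.2695

8.27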